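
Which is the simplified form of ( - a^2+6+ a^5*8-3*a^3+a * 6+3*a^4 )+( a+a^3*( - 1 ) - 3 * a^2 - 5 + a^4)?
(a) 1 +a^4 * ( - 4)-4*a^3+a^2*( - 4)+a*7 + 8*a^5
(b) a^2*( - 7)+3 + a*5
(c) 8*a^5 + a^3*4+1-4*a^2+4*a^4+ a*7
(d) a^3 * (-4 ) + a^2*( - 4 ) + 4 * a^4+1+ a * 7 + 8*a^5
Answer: d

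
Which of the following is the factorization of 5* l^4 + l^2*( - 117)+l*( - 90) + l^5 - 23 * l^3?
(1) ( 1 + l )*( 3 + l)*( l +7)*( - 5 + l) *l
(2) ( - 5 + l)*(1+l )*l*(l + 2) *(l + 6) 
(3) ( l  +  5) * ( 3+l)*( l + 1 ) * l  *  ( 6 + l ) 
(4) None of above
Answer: 4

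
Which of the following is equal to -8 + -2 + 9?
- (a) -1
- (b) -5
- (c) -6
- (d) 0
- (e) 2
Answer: a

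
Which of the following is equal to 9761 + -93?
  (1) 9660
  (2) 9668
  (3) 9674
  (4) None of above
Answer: 2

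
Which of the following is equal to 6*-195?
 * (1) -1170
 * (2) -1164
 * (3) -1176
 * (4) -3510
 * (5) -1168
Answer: 1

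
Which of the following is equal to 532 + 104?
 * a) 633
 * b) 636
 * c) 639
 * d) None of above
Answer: b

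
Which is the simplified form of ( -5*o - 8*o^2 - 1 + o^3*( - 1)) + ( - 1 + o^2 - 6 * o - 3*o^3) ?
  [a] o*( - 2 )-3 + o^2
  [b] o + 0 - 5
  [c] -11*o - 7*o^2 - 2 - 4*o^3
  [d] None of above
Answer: c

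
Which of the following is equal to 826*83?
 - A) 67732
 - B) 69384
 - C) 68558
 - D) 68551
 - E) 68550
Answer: C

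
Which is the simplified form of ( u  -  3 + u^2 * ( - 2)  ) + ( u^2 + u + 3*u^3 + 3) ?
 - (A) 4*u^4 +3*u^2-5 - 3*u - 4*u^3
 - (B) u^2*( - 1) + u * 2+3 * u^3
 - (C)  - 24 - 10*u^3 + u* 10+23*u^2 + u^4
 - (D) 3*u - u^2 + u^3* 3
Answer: B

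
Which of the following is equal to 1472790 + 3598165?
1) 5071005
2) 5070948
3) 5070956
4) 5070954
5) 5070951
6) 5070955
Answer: 6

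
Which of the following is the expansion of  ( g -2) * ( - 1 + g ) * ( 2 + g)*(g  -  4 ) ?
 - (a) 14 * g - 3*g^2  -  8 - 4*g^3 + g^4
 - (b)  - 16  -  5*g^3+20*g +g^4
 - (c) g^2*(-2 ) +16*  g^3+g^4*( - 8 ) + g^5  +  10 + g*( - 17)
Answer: b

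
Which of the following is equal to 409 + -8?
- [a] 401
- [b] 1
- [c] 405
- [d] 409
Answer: a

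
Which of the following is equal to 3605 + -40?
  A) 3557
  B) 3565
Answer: B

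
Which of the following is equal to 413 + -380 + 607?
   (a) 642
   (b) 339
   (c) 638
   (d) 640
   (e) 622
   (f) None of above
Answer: d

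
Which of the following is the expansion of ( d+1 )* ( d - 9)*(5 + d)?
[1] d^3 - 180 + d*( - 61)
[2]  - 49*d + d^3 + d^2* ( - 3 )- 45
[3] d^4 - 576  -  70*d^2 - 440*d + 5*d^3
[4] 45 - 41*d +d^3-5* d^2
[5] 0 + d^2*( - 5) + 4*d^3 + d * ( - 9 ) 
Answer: 2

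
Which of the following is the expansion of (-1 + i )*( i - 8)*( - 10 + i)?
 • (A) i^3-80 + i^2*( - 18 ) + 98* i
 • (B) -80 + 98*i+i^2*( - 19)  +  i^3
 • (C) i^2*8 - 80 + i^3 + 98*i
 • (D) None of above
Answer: B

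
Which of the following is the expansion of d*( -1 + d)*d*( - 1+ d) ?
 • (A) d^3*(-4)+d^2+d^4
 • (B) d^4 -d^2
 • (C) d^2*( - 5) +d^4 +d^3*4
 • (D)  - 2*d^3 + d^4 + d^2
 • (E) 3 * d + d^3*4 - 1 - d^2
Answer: D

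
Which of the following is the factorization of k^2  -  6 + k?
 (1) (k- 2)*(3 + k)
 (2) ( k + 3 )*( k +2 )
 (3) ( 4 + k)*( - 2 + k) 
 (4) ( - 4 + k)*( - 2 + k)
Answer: 1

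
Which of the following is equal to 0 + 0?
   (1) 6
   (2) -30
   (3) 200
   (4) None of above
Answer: 4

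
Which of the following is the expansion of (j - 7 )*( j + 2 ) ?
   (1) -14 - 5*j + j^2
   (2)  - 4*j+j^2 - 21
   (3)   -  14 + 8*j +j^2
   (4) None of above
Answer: 1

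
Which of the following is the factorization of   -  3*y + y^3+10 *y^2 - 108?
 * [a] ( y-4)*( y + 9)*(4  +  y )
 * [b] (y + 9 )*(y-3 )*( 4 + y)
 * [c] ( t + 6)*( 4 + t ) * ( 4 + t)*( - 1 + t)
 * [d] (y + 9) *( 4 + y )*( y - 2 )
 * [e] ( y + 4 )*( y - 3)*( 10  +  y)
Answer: b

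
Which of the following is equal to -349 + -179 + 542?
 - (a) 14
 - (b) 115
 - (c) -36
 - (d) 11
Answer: a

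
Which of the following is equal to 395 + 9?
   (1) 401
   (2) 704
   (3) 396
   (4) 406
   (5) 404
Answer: 5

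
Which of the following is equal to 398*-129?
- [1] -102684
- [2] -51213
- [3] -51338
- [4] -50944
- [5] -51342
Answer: 5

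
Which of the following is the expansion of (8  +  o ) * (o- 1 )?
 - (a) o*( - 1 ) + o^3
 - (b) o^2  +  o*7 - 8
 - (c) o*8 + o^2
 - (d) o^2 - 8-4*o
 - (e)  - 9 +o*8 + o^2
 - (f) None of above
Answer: b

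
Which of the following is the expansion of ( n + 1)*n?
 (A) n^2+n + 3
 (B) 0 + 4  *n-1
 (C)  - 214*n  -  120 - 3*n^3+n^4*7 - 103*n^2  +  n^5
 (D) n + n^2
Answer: D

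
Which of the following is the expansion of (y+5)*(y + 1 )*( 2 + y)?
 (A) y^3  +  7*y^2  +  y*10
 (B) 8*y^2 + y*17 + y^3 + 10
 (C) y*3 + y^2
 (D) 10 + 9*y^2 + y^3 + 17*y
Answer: B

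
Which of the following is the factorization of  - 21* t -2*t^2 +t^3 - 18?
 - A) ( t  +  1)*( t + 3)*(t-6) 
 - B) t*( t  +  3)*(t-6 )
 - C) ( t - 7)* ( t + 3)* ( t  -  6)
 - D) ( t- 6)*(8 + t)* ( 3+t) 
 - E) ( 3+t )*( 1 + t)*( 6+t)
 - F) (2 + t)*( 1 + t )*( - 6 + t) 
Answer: A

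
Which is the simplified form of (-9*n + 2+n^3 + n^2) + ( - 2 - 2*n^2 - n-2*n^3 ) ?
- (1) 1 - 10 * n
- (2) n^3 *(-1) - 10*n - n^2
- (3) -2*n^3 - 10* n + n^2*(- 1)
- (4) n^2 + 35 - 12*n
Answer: 2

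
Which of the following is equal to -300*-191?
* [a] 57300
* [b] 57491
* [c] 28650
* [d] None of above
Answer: a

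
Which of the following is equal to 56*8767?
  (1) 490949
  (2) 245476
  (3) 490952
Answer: 3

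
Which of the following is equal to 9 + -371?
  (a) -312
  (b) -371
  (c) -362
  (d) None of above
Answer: c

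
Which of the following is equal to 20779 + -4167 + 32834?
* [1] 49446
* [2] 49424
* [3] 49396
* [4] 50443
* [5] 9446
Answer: 1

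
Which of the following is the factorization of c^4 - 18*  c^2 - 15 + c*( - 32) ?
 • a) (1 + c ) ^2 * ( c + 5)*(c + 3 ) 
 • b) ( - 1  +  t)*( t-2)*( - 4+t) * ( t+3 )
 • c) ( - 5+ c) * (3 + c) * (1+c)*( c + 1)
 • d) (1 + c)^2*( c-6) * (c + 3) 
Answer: c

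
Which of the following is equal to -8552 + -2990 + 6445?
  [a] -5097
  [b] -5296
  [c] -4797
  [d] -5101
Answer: a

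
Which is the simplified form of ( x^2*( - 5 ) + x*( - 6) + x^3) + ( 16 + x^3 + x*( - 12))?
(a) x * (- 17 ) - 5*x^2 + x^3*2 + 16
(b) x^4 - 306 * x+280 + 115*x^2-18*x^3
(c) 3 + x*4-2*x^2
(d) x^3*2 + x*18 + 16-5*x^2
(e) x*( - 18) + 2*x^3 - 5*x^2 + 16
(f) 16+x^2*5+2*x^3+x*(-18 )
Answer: e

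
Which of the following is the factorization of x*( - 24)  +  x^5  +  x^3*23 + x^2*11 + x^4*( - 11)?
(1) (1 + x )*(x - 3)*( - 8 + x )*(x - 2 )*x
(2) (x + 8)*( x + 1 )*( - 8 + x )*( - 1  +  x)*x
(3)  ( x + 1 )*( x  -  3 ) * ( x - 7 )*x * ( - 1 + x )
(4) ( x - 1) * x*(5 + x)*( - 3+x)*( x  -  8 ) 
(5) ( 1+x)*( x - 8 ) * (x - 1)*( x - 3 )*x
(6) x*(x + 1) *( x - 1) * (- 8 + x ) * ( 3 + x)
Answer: 5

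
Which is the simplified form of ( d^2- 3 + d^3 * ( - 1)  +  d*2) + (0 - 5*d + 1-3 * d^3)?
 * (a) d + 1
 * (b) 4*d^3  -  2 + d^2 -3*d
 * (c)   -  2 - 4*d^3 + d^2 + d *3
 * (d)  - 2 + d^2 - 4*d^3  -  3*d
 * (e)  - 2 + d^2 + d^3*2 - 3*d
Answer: d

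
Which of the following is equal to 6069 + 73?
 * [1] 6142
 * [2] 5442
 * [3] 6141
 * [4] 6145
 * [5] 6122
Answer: 1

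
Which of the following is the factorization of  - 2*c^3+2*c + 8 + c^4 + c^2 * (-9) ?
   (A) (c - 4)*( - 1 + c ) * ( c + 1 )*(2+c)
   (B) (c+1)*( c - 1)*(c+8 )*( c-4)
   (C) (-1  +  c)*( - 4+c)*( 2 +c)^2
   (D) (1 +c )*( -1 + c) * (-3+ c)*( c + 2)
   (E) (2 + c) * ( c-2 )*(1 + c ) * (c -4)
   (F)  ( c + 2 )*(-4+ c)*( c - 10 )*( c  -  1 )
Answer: A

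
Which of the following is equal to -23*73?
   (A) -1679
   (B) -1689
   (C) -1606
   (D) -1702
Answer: A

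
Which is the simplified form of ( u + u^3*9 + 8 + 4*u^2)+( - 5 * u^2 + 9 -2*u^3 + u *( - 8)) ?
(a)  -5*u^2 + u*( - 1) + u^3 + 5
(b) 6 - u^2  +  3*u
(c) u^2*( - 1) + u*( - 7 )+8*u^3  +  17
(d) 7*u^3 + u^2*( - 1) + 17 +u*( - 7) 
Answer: d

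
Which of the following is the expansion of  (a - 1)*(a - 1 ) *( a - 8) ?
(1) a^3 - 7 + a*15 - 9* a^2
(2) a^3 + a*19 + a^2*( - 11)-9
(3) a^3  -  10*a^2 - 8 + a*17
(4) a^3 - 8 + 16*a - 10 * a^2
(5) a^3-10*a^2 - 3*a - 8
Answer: 3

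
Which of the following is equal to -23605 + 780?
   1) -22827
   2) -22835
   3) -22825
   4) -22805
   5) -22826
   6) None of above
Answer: 3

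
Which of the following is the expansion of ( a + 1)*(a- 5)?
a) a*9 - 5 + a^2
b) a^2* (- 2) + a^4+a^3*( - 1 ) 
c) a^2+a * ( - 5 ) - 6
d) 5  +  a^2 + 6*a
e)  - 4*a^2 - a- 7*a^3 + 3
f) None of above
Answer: f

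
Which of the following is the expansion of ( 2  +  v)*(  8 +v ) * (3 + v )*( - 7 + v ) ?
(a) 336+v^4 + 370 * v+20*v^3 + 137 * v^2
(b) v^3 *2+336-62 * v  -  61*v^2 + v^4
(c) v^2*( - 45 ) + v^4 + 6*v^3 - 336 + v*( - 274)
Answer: c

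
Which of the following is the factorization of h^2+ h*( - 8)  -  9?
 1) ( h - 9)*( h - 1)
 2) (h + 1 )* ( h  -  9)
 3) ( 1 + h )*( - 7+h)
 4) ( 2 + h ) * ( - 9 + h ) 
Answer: 2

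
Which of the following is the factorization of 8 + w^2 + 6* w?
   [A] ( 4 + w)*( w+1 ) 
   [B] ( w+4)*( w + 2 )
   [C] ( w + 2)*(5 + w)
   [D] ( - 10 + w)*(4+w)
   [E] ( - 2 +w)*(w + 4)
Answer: B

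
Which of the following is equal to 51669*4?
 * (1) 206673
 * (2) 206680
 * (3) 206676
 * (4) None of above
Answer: 3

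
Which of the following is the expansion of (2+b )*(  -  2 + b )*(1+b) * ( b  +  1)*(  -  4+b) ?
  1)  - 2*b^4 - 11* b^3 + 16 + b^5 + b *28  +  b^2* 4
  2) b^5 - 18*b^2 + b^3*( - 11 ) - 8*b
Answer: 1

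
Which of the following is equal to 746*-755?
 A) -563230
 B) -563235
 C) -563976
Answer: A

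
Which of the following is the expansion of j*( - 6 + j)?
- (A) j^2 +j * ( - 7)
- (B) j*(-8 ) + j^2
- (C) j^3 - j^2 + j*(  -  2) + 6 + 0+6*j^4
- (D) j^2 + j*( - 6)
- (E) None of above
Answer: D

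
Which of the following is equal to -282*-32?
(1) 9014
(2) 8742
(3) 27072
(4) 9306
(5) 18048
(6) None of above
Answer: 6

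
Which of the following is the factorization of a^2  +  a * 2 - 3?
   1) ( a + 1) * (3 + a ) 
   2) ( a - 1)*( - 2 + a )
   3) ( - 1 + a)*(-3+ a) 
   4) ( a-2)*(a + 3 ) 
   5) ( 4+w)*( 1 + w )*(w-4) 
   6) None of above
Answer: 6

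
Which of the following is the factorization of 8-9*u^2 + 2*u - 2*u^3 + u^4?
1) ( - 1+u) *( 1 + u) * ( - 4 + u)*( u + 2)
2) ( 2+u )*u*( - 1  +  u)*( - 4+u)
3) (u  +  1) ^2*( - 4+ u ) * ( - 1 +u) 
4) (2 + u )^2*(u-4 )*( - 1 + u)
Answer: 1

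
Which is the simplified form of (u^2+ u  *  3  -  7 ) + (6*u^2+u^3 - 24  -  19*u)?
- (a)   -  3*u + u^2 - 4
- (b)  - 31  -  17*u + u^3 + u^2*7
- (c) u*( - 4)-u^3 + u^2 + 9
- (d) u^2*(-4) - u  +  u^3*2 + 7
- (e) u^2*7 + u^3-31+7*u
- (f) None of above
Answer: f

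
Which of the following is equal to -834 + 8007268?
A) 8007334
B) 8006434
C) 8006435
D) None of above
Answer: B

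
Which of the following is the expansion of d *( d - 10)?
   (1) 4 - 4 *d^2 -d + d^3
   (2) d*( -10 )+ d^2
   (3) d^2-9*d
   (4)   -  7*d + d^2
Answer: 2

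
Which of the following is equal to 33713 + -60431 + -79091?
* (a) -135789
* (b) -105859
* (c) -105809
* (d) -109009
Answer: c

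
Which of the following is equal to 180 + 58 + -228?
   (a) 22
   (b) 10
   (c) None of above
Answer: b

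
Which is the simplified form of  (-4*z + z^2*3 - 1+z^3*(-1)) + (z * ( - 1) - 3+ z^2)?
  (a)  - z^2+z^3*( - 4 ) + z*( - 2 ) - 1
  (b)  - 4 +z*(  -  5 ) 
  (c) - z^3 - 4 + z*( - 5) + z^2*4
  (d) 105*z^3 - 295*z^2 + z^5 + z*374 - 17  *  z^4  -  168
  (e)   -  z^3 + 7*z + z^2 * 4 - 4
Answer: c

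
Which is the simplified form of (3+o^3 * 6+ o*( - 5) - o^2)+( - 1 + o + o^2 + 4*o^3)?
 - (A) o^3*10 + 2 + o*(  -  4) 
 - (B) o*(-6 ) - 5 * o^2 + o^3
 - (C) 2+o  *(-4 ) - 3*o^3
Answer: A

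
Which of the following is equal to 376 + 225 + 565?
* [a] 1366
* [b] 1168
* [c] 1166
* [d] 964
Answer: c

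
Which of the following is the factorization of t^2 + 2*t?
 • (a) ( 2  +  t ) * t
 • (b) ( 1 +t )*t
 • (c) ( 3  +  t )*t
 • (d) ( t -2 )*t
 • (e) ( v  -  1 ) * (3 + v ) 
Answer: a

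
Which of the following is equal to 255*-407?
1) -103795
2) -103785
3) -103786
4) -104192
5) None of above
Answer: 2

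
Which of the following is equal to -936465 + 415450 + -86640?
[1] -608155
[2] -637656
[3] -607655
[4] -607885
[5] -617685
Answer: 3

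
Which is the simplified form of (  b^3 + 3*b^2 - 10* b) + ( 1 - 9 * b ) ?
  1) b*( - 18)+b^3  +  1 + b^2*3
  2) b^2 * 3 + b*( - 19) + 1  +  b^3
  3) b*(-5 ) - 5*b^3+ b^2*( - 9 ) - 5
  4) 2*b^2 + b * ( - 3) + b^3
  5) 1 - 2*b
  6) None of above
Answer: 2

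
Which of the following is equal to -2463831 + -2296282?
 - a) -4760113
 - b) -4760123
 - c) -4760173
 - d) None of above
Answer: a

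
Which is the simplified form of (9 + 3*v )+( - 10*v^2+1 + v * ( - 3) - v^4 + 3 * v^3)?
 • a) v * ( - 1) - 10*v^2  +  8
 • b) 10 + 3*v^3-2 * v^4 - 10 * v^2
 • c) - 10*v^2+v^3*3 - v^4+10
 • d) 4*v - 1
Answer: c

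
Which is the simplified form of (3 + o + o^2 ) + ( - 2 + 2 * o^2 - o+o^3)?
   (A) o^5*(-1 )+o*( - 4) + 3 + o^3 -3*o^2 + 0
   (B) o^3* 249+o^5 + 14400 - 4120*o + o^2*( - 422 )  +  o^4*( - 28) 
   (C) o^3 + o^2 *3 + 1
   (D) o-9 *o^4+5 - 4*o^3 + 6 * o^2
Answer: C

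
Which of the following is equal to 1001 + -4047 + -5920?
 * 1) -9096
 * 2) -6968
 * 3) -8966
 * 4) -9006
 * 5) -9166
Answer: 3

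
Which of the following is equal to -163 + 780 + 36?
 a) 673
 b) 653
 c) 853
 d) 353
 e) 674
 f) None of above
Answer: b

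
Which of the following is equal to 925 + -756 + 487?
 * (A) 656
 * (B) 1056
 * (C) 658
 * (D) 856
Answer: A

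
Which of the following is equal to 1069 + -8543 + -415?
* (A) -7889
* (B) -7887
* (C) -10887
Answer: A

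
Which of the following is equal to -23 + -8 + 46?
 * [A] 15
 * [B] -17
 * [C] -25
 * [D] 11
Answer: A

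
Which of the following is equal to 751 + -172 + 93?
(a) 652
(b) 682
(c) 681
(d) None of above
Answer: d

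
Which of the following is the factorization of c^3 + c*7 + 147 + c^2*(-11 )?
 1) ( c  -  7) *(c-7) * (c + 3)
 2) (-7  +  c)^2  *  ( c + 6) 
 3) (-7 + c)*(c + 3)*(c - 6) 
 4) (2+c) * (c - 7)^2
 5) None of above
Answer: 1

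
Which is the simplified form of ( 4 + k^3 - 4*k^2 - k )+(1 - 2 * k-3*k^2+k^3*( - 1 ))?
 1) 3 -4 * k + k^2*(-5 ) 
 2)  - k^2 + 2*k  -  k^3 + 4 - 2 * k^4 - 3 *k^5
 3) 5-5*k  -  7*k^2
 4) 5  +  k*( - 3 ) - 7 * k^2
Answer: 4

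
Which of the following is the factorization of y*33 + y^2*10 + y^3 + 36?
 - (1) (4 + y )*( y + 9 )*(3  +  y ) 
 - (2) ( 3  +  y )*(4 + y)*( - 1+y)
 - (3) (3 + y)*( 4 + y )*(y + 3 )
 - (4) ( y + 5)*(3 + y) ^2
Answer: 3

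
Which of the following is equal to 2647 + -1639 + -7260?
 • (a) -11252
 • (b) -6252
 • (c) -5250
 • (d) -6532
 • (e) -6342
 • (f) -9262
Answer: b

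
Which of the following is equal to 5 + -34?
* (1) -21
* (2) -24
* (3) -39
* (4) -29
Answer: 4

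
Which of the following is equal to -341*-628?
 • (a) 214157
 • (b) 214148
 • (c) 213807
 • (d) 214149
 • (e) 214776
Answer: b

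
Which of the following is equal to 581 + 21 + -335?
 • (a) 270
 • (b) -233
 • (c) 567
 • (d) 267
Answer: d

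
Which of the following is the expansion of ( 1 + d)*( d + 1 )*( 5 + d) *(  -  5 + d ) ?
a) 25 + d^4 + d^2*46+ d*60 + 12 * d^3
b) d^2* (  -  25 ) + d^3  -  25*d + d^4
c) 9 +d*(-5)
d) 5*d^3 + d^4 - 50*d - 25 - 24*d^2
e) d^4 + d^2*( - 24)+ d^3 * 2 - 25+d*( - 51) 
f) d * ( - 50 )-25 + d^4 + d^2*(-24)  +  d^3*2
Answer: f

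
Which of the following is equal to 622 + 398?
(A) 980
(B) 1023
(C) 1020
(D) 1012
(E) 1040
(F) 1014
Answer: C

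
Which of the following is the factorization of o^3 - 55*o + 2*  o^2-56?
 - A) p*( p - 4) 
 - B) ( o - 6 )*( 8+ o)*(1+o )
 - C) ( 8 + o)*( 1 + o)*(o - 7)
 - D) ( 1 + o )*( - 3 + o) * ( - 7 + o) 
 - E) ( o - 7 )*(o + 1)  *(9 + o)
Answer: C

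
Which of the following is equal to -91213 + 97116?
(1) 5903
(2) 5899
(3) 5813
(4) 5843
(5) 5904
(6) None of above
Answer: 1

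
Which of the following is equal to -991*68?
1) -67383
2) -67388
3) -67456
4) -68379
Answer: 2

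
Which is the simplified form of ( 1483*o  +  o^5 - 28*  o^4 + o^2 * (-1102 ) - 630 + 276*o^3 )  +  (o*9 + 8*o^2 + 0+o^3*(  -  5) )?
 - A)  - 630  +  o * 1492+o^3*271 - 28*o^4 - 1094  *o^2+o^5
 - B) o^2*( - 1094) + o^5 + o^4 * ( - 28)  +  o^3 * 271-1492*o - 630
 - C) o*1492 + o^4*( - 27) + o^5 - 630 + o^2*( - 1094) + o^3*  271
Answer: A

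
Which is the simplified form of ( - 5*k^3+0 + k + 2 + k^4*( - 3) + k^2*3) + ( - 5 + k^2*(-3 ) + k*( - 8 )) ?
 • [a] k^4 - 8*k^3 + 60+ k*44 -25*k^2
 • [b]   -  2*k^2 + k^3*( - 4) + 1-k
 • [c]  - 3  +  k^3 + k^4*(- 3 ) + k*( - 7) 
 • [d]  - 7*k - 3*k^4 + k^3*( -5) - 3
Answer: d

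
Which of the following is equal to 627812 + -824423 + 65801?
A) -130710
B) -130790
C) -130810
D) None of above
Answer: C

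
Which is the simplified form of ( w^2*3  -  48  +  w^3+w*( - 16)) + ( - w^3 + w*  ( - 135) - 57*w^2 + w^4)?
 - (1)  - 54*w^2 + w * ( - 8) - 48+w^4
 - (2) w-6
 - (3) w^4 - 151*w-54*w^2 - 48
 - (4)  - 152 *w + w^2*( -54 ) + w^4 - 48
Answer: 3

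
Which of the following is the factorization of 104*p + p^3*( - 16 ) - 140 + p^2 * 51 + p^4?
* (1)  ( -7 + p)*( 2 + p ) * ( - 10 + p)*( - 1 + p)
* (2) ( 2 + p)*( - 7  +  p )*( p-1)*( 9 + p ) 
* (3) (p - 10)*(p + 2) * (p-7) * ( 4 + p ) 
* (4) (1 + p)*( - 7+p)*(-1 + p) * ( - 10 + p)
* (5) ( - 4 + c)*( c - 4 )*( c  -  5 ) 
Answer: 1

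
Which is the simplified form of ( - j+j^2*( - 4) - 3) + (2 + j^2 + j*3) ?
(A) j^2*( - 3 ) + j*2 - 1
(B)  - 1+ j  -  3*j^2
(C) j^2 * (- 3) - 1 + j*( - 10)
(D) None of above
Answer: A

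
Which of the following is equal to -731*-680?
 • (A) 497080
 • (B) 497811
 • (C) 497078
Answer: A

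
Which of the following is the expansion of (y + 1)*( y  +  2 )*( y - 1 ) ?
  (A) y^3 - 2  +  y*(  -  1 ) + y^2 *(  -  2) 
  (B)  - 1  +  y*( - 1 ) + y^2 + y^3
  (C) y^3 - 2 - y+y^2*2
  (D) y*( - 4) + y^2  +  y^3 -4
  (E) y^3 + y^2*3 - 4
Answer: C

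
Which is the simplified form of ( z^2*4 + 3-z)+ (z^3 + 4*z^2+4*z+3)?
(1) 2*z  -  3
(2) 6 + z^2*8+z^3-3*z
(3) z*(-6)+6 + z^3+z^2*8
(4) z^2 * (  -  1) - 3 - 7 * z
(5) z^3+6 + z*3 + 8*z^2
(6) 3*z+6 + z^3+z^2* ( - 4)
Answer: 5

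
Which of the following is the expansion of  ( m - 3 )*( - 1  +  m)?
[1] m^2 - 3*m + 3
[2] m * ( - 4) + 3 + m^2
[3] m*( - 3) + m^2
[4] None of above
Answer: 2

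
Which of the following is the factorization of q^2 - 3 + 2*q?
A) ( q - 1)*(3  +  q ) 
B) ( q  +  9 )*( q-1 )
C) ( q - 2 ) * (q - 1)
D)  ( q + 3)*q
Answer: A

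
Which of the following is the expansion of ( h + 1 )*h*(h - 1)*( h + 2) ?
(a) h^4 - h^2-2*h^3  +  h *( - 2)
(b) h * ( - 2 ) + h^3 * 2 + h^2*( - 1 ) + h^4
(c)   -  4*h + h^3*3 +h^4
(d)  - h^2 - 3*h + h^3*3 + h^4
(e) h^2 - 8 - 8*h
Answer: b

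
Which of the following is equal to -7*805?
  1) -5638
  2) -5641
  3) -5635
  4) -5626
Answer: 3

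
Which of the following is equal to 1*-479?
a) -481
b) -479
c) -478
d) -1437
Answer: b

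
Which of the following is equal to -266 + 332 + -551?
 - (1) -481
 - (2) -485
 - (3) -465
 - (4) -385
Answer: 2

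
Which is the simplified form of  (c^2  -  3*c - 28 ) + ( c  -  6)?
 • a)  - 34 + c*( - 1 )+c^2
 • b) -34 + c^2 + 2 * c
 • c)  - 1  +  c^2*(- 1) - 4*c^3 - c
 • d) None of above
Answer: d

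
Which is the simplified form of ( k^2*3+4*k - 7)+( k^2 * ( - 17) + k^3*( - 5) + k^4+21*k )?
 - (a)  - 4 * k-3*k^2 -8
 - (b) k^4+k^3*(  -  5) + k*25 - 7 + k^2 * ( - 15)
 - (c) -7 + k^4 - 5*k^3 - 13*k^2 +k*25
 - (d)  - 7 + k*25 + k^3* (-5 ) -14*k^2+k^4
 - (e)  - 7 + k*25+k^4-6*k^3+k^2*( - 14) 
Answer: d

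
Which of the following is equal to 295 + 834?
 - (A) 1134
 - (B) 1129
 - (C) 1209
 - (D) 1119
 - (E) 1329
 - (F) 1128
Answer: B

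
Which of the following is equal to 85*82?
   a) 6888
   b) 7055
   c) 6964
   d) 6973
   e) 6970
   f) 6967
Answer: e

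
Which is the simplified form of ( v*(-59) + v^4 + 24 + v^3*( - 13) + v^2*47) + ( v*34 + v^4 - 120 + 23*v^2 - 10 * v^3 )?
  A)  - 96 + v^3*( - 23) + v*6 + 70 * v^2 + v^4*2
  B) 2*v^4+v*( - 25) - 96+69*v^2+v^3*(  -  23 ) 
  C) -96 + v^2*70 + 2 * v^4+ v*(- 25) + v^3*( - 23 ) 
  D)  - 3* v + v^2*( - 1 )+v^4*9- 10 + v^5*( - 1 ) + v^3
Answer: C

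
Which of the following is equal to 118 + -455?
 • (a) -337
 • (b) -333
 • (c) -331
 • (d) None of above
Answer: a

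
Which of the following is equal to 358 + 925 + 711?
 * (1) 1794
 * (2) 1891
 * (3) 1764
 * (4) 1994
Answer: 4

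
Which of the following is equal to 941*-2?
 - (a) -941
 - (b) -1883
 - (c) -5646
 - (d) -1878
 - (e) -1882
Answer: e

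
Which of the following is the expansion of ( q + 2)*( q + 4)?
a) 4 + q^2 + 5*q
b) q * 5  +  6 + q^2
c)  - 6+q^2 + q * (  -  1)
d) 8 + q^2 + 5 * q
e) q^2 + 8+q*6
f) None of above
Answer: e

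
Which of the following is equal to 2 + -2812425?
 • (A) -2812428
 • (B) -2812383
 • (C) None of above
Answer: C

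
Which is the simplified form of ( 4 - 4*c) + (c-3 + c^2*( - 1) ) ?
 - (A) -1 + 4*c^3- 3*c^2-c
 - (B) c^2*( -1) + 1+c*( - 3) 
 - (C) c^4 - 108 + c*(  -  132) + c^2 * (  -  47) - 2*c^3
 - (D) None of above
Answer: B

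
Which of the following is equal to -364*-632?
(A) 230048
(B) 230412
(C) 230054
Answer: A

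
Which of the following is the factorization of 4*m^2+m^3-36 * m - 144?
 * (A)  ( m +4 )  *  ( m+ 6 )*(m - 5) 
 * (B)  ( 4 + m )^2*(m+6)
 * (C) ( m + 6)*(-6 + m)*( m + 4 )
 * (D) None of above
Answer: C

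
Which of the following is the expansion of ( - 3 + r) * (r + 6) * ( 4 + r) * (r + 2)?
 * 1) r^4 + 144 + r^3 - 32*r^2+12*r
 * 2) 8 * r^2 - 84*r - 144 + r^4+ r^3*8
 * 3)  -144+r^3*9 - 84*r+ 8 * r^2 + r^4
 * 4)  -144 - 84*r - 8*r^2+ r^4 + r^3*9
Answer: 3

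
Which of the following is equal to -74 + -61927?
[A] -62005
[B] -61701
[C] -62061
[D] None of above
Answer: D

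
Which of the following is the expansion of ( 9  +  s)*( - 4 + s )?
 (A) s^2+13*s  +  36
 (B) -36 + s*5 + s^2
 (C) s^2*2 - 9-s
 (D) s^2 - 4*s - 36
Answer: B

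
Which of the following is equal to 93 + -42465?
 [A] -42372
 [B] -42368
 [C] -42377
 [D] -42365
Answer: A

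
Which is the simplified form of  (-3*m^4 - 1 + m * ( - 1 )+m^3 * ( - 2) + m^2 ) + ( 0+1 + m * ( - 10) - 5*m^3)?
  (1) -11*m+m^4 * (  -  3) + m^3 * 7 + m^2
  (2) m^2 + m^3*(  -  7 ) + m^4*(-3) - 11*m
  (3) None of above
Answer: 2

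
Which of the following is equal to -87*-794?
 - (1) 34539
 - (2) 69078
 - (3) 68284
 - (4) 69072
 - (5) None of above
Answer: 2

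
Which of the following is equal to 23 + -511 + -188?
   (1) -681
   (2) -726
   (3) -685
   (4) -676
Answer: 4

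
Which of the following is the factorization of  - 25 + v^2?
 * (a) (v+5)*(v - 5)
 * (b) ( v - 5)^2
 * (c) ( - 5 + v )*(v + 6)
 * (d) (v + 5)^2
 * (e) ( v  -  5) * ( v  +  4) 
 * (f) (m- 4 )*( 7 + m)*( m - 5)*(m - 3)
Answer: a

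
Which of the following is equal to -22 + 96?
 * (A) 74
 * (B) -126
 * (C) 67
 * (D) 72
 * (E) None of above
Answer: A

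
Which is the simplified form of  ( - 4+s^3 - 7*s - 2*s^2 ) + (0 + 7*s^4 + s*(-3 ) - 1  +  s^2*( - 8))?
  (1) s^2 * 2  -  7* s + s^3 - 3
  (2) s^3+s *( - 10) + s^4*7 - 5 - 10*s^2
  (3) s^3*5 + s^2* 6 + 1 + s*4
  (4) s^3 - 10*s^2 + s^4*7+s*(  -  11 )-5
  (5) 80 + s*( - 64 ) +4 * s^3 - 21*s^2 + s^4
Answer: 2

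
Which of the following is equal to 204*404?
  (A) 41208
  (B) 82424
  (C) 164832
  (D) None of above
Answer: D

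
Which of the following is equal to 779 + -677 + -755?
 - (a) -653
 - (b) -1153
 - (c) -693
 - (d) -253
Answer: a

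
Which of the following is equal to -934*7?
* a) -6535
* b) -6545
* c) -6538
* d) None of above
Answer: c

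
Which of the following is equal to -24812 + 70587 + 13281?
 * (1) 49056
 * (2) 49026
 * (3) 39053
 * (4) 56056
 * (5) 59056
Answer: 5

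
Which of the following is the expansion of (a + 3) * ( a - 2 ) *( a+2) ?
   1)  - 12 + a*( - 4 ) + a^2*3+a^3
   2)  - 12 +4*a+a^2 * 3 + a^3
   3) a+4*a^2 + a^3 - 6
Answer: 1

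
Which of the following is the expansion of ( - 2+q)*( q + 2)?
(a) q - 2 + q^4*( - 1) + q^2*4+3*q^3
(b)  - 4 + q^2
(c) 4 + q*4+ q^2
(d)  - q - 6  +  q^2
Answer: b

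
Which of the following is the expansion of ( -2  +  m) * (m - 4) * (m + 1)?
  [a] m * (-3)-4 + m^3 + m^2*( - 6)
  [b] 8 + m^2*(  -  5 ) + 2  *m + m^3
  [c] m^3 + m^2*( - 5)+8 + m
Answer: b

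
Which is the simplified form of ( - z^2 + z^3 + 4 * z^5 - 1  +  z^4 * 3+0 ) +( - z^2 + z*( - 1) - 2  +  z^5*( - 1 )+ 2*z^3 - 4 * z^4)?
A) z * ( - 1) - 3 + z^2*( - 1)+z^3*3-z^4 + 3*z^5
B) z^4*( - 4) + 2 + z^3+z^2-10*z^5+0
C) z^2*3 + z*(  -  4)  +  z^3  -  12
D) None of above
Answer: D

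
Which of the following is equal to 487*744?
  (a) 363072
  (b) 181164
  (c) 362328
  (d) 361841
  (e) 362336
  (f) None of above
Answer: c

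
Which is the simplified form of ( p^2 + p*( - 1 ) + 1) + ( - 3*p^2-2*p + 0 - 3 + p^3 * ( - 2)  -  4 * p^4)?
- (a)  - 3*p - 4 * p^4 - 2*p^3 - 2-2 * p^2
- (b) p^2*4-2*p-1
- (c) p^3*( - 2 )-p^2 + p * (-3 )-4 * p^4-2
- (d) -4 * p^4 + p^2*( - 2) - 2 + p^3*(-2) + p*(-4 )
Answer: a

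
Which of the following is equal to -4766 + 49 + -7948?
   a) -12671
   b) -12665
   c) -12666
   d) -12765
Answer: b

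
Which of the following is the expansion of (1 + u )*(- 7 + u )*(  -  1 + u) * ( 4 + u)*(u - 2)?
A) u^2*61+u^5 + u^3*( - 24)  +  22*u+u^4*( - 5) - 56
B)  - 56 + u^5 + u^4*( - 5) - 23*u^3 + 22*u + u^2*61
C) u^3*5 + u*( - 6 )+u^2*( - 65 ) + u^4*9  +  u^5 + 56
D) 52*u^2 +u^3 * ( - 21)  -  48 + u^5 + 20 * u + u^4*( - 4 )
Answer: B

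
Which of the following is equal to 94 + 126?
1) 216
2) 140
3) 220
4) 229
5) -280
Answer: 3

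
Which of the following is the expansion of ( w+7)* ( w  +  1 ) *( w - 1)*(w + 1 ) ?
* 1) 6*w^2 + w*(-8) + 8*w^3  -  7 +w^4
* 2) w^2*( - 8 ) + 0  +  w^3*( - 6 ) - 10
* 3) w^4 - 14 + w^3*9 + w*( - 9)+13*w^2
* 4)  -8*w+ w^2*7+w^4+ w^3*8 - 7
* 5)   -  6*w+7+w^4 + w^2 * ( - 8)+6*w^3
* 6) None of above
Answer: 1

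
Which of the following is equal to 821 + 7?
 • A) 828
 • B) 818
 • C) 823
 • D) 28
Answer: A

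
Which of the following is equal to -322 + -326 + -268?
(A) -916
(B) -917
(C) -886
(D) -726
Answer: A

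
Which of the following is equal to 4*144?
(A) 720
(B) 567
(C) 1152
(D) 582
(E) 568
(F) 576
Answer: F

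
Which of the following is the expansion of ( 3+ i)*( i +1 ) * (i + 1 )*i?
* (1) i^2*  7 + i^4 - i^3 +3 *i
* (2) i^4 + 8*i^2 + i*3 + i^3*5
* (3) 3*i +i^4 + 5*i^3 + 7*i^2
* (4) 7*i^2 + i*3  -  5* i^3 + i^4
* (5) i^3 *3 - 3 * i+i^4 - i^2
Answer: 3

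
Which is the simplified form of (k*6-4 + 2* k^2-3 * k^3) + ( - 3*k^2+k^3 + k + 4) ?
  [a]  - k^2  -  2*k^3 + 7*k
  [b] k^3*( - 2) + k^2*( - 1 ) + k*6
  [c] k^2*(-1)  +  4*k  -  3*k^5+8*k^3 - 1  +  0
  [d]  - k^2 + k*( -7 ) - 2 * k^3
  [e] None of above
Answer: a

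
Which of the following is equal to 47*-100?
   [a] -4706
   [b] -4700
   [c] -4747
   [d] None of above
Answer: b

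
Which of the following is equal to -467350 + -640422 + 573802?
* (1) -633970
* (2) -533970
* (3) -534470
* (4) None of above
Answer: 2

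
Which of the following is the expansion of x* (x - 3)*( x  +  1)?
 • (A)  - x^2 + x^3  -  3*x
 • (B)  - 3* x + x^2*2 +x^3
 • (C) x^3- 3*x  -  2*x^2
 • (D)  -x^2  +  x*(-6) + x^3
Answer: C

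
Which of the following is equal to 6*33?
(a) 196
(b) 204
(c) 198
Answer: c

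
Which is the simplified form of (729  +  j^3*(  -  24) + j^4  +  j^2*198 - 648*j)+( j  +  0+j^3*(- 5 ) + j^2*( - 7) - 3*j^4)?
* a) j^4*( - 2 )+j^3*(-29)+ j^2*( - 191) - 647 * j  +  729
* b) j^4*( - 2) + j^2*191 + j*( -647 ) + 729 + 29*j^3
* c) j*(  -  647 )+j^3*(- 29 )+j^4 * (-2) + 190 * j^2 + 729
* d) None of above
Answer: d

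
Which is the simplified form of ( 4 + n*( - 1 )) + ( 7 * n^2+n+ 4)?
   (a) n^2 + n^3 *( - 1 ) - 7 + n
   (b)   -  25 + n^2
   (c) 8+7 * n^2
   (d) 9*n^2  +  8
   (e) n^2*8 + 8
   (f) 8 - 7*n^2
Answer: c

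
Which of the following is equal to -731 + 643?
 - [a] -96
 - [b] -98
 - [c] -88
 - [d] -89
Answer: c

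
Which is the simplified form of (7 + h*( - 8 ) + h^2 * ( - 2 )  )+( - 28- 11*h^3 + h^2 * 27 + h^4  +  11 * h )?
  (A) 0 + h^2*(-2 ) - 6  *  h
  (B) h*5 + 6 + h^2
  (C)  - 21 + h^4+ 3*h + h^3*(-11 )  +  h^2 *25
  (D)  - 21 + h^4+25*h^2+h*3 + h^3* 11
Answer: C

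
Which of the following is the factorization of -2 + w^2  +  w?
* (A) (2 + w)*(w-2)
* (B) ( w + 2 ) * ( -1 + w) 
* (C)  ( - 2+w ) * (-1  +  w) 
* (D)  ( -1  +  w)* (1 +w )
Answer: B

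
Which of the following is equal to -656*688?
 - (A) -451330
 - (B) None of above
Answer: B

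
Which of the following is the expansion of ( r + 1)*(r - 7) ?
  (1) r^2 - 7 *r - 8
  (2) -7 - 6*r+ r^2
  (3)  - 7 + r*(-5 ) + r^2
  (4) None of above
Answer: 2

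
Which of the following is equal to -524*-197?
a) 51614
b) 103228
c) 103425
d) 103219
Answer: b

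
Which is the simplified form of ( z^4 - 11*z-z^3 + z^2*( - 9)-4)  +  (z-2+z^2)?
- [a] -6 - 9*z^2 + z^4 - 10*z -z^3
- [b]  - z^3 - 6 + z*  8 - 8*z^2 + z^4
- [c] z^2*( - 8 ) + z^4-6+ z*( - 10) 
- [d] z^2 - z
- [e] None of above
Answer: e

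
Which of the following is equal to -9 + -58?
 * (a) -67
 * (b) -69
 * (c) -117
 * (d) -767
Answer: a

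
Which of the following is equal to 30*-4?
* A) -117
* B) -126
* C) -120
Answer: C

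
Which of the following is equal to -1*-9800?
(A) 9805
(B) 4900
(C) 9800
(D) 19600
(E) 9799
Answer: C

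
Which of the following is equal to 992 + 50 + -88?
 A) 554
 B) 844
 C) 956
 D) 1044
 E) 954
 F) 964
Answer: E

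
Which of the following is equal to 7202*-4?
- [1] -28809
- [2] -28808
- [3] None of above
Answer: 2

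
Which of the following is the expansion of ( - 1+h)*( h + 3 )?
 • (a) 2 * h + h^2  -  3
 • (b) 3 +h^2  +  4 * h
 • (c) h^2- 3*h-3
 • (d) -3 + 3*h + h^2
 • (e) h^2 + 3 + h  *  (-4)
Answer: a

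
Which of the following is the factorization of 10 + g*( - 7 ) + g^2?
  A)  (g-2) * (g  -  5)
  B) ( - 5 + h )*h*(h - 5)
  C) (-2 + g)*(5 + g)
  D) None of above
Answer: A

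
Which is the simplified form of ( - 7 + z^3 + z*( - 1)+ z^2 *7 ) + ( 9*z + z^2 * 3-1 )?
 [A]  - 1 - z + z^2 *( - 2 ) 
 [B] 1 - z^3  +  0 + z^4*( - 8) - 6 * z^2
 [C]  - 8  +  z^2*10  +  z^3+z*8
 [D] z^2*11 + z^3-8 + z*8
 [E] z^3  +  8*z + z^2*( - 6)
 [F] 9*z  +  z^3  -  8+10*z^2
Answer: C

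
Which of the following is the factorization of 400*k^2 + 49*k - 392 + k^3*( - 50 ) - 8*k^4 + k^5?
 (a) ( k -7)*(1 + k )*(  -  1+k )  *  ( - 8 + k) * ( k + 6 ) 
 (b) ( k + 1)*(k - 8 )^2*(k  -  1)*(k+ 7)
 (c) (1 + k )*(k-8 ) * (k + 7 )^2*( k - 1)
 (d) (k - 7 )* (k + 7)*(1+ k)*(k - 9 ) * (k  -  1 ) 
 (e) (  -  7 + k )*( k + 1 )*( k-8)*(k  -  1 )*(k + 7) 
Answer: e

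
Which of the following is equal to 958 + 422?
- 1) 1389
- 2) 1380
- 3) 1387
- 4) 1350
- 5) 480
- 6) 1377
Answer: 2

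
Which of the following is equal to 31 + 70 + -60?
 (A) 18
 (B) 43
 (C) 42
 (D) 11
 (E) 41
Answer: E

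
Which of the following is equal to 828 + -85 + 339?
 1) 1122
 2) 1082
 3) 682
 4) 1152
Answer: 2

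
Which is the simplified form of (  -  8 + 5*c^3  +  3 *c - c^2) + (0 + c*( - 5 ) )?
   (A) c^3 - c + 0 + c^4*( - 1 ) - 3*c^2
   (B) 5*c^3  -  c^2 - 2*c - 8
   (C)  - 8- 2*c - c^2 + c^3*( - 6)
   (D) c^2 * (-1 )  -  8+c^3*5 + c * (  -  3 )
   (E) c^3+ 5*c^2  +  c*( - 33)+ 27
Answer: B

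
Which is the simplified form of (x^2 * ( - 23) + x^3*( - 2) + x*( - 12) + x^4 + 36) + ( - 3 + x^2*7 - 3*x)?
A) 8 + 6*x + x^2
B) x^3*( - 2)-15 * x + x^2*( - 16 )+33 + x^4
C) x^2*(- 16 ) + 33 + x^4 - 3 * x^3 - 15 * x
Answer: B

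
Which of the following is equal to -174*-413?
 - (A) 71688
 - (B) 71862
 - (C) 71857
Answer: B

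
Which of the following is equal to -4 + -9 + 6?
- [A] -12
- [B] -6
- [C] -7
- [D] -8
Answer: C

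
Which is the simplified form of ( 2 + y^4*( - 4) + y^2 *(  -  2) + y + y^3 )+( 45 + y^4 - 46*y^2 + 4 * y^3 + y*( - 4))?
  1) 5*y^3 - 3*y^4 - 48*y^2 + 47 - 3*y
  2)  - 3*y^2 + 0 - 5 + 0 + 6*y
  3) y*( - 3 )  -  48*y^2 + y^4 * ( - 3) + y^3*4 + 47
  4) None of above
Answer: 1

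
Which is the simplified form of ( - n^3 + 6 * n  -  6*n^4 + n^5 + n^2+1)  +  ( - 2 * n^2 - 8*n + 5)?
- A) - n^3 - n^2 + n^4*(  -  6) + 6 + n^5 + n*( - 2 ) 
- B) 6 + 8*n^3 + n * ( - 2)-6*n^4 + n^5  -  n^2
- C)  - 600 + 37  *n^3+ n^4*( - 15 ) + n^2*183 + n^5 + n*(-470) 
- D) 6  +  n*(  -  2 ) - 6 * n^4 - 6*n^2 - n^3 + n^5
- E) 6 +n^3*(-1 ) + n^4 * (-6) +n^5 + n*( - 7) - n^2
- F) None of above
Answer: A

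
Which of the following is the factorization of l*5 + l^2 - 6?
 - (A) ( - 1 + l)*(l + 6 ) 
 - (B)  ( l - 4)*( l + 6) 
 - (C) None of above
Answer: A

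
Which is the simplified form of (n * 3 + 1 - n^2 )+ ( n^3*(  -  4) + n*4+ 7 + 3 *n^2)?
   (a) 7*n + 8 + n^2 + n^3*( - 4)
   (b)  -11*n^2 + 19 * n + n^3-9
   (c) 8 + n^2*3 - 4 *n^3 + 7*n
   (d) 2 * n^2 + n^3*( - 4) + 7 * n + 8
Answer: d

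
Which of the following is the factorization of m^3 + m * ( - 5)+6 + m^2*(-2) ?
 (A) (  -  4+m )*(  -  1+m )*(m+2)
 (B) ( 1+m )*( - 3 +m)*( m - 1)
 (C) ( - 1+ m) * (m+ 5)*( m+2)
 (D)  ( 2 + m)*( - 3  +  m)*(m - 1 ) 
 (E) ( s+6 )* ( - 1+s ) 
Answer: D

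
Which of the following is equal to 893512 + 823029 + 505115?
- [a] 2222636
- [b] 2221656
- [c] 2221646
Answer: b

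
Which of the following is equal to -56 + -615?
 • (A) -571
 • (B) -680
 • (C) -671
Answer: C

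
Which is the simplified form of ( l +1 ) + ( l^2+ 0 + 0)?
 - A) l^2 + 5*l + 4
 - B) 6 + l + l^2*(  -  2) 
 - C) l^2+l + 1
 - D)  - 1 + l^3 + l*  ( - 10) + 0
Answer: C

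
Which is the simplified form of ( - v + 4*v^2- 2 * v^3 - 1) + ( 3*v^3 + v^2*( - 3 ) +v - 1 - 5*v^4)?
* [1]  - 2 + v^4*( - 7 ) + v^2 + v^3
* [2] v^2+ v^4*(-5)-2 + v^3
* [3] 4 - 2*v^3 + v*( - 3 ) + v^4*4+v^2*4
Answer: 2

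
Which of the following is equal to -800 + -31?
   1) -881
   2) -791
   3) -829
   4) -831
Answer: 4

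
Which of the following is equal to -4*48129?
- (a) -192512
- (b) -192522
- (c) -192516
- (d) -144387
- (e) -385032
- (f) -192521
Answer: c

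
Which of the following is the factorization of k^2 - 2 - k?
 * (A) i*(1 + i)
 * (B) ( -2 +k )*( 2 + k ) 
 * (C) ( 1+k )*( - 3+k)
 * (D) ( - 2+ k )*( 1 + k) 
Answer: D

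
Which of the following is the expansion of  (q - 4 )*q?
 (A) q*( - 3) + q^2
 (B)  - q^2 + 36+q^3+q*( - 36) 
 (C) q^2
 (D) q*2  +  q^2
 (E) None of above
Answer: E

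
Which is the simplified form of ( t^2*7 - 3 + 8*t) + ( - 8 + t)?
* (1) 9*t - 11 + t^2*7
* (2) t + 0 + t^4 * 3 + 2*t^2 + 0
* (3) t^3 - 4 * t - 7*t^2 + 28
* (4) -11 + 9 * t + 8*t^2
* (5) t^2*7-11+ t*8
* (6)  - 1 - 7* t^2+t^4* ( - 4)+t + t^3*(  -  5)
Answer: 1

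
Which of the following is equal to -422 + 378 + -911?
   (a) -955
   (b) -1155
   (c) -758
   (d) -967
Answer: a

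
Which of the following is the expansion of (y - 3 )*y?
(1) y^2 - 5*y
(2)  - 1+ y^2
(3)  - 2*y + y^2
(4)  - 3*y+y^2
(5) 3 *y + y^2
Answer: 4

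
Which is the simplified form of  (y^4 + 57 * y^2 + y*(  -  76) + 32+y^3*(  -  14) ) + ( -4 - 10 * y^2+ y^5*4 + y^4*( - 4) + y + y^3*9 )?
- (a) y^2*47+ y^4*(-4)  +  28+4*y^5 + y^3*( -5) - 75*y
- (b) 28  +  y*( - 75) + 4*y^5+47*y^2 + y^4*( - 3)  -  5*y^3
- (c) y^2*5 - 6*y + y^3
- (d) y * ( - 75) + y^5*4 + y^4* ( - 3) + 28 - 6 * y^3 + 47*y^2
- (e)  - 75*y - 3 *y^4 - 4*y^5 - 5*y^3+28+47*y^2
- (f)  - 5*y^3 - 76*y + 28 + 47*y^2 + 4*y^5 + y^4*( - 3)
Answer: b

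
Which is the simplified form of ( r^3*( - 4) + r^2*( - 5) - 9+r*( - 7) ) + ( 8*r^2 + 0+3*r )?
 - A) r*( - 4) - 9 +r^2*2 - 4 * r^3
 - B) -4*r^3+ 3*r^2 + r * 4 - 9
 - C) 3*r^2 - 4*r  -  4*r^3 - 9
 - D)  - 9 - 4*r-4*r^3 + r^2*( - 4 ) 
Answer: C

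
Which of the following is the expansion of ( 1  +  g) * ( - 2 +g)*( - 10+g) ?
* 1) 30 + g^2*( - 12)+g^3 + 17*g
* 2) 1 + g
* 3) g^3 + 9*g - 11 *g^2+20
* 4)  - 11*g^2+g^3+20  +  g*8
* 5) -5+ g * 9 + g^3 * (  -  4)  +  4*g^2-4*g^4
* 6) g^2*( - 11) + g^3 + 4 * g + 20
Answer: 4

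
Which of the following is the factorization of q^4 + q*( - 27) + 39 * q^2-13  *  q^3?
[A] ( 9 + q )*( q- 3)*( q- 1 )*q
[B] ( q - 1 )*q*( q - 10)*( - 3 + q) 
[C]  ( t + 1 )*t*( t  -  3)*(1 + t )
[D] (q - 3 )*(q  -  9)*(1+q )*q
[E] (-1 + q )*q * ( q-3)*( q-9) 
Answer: E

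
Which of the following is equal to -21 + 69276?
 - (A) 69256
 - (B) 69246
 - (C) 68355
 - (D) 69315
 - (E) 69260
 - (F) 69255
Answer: F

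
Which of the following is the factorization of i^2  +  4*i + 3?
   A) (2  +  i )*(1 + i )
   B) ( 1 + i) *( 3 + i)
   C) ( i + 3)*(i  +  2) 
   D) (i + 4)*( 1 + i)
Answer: B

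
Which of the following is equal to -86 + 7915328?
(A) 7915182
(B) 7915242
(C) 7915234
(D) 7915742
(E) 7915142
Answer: B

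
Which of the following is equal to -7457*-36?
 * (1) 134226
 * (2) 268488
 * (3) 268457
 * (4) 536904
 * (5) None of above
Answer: 5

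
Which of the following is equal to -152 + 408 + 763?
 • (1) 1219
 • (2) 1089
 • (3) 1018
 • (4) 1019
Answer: 4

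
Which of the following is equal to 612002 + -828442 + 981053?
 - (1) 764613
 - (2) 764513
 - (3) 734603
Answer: 1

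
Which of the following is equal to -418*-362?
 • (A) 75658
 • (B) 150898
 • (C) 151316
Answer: C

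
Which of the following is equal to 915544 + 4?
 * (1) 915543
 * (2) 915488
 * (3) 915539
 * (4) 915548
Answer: 4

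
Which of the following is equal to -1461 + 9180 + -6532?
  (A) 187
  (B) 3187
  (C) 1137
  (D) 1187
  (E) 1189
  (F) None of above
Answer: D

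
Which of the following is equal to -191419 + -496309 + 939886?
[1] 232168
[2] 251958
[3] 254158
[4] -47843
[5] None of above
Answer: 5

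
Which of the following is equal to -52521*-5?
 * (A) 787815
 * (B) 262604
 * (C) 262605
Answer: C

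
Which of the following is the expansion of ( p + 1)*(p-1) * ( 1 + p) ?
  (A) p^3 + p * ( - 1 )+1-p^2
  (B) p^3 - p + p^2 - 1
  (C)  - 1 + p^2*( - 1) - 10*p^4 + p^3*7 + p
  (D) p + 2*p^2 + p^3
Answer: B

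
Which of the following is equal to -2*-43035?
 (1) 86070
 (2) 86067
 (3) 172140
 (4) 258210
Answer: 1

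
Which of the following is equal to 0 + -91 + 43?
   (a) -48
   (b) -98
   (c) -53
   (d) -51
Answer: a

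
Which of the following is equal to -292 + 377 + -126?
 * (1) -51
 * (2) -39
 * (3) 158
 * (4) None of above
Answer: 4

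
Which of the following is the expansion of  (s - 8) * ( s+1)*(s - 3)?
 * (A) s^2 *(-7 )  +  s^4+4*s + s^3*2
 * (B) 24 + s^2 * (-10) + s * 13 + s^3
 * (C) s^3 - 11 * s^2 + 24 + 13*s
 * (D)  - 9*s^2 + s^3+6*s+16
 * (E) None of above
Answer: B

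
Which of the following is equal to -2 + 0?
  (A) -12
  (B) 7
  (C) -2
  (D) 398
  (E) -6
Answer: C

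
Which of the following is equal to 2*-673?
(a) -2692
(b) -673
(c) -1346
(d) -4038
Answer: c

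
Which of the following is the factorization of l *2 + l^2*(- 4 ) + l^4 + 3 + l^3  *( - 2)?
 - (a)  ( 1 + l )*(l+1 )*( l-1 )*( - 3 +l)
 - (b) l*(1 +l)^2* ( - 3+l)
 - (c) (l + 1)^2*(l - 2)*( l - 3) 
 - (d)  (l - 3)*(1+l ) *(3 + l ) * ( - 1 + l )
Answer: a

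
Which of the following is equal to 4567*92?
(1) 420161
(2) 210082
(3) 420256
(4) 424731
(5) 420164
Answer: 5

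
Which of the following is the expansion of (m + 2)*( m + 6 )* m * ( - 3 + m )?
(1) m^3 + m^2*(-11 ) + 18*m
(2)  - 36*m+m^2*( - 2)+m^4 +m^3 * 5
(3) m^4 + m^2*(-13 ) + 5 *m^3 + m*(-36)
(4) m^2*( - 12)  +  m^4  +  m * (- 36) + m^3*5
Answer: 4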